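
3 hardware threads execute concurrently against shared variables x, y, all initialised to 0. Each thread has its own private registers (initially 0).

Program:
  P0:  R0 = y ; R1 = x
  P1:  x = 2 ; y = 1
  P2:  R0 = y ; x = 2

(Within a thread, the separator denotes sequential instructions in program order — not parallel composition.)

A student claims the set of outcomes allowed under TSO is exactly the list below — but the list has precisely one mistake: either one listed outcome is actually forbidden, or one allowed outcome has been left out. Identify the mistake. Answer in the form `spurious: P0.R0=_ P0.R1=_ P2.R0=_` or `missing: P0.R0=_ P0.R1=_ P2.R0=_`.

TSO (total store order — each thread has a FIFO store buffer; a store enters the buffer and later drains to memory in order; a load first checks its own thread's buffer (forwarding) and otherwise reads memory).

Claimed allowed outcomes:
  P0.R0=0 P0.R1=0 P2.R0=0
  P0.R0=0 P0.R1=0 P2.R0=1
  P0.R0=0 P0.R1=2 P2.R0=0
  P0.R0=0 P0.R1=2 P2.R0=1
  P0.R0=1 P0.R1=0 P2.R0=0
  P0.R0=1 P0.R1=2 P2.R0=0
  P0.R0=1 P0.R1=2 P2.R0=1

spurious: P0.R0=1 P0.R1=0 P2.R0=0

outcome vector order: (P0.R0,P0.R1,P2.R0)
TSO: 6 outcomes — {(0,0,0), (0,0,1), (0,2,0), (0,2,1), (1,2,0), (1,2,1)}
claimed∖TSO = {(1,0,0)}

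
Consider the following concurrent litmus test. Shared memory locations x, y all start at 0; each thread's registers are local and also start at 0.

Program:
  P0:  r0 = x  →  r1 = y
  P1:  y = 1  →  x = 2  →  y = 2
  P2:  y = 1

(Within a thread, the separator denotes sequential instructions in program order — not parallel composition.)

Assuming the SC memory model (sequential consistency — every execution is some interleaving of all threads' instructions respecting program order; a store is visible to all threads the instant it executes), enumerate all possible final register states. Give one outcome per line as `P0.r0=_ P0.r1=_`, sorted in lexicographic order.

P0.r0=0 P0.r1=0
P0.r0=0 P0.r1=1
P0.r0=0 P0.r1=2
P0.r0=2 P0.r1=1
P0.r0=2 P0.r1=2

outcome vector order: (P0.r0,P0.r1)
|SC outcomes| = 5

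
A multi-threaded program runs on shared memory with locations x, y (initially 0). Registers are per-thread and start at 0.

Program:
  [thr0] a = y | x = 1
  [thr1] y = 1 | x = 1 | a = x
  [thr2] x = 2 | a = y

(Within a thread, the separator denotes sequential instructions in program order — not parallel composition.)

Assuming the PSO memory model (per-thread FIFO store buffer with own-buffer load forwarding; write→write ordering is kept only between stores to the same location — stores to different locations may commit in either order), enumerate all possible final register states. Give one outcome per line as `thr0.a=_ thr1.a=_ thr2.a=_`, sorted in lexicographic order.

outcome vector order: (thr0.a,thr1.a,thr2.a)
|PSO outcomes| = 8

thr0.a=0 thr1.a=1 thr2.a=0
thr0.a=0 thr1.a=1 thr2.a=1
thr0.a=0 thr1.a=2 thr2.a=0
thr0.a=0 thr1.a=2 thr2.a=1
thr0.a=1 thr1.a=1 thr2.a=0
thr0.a=1 thr1.a=1 thr2.a=1
thr0.a=1 thr1.a=2 thr2.a=0
thr0.a=1 thr1.a=2 thr2.a=1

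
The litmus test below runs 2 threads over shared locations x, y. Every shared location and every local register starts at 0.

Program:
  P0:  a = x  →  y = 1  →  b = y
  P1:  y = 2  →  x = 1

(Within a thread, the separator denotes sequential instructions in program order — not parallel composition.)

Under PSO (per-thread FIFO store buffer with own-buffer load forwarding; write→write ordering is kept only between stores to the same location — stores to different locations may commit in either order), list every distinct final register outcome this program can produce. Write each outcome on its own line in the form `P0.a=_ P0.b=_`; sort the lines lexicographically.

P0.a=0 P0.b=1
P0.a=0 P0.b=2
P0.a=1 P0.b=1
P0.a=1 P0.b=2

outcome vector order: (P0.a,P0.b)
|PSO outcomes| = 4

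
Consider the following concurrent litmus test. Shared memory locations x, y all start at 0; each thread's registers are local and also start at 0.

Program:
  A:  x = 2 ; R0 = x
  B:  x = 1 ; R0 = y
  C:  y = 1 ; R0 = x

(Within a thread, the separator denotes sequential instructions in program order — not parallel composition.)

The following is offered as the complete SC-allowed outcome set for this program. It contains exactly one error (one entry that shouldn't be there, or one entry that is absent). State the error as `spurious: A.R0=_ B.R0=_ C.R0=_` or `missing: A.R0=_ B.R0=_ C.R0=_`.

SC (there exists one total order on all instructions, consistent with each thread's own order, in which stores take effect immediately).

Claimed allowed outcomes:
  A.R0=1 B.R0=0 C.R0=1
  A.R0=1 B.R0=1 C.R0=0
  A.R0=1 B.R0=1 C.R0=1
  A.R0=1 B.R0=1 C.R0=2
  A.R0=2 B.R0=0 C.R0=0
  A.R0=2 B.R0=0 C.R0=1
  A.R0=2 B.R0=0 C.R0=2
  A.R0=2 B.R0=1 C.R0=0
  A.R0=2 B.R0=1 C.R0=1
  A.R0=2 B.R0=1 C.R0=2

outcome vector order: (A.R0,B.R0,C.R0)
SC: 9 outcomes — {101, 110, 111, 112, 201, 202, 210, 211, 212}
claimed∖SC = {200}

spurious: A.R0=2 B.R0=0 C.R0=0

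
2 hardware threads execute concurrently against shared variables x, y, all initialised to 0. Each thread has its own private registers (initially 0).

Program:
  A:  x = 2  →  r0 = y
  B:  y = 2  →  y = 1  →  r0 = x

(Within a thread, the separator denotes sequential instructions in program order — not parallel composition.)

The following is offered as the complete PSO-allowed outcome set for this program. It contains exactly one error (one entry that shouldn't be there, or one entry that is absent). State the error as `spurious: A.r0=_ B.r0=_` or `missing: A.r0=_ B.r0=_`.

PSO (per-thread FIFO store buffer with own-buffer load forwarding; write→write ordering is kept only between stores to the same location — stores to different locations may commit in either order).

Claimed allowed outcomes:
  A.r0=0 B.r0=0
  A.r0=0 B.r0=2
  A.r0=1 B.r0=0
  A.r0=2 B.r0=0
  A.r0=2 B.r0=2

missing: A.r0=1 B.r0=2

outcome vector order: (A.r0,B.r0)
PSO (6): <0 0>; <0 2>; <1 0>; <1 2>; <2 0>; <2 2>
PSO∖claimed = {<1 2>}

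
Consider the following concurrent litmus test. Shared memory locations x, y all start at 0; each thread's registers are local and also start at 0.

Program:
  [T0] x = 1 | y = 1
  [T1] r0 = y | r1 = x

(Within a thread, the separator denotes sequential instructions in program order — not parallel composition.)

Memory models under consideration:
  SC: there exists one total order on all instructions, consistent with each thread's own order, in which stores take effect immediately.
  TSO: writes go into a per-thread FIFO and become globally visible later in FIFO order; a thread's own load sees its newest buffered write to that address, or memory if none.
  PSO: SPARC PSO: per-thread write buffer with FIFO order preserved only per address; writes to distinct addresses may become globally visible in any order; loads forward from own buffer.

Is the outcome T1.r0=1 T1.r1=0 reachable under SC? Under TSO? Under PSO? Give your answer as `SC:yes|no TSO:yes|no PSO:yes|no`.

outcome vector order: (T1.r0,T1.r1)
SC: 3 outcomes — {00, 01, 11}
TSO: 3 outcomes — {00, 01, 11}
PSO: 4 outcomes — {00, 01, 10, 11}
target 10 ∈ {PSO}

SC:no TSO:no PSO:yes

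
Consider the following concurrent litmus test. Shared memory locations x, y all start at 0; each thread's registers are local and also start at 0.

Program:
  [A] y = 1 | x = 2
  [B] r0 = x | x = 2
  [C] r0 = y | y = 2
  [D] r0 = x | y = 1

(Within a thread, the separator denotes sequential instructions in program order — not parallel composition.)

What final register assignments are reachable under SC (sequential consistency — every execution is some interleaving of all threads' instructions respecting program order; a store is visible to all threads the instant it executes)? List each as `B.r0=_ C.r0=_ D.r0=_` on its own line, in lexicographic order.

B.r0=0 C.r0=0 D.r0=0
B.r0=0 C.r0=0 D.r0=2
B.r0=0 C.r0=1 D.r0=0
B.r0=0 C.r0=1 D.r0=2
B.r0=2 C.r0=0 D.r0=0
B.r0=2 C.r0=0 D.r0=2
B.r0=2 C.r0=1 D.r0=0
B.r0=2 C.r0=1 D.r0=2

outcome vector order: (B.r0,C.r0,D.r0)
|SC outcomes| = 8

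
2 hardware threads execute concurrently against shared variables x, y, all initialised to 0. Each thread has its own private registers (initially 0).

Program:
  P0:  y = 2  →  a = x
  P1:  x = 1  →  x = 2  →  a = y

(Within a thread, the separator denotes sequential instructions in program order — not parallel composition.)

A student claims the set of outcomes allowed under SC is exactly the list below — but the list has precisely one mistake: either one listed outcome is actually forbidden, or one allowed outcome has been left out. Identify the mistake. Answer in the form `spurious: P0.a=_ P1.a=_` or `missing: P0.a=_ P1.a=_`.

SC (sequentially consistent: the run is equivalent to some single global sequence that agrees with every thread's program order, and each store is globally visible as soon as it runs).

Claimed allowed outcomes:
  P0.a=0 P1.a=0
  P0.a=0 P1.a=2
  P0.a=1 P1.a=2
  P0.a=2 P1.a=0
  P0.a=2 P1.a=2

spurious: P0.a=0 P1.a=0

outcome vector order: (P0.a,P1.a)
[SC] allowed = {<0 2>; <1 2>; <2 0>; <2 2>}
claimed∖SC = {<0 0>}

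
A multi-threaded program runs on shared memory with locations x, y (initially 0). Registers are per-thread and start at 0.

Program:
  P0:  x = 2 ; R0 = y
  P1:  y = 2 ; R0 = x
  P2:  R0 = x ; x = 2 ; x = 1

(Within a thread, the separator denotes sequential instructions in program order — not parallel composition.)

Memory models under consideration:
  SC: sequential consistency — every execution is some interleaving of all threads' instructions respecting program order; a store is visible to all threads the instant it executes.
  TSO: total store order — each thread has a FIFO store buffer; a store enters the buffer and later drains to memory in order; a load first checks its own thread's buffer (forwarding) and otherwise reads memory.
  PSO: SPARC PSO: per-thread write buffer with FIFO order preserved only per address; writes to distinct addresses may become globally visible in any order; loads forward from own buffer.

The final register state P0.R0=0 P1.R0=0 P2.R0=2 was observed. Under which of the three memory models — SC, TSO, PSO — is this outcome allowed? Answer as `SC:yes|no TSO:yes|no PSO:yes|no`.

outcome vector order: (P0.R0,P1.R0,P2.R0)
SC (10): 0/1/0; 0/1/2; 0/2/0; 0/2/2; 2/0/0; 2/0/2; 2/1/0; 2/1/2; 2/2/0; 2/2/2
TSO (12): 0/0/0; 0/0/2; 0/1/0; 0/1/2; 0/2/0; 0/2/2; 2/0/0; 2/0/2; 2/1/0; 2/1/2; 2/2/0; 2/2/2
PSO (12): 0/0/0; 0/0/2; 0/1/0; 0/1/2; 0/2/0; 0/2/2; 2/0/0; 2/0/2; 2/1/0; 2/1/2; 2/2/0; 2/2/2
target 0/0/2 ∈ {TSO,PSO}

SC:no TSO:yes PSO:yes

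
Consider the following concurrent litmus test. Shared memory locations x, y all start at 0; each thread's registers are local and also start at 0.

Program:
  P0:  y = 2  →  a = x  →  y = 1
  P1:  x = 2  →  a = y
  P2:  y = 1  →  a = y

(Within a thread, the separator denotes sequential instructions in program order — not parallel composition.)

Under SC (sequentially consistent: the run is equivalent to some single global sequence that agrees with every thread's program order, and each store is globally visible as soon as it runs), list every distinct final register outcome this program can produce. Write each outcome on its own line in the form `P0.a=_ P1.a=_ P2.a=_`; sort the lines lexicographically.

P0.a=0 P1.a=1 P2.a=1
P0.a=0 P1.a=1 P2.a=2
P0.a=0 P1.a=2 P2.a=1
P0.a=0 P1.a=2 P2.a=2
P0.a=2 P1.a=0 P2.a=1
P0.a=2 P1.a=0 P2.a=2
P0.a=2 P1.a=1 P2.a=1
P0.a=2 P1.a=1 P2.a=2
P0.a=2 P1.a=2 P2.a=1
P0.a=2 P1.a=2 P2.a=2

outcome vector order: (P0.a,P1.a,P2.a)
|SC outcomes| = 10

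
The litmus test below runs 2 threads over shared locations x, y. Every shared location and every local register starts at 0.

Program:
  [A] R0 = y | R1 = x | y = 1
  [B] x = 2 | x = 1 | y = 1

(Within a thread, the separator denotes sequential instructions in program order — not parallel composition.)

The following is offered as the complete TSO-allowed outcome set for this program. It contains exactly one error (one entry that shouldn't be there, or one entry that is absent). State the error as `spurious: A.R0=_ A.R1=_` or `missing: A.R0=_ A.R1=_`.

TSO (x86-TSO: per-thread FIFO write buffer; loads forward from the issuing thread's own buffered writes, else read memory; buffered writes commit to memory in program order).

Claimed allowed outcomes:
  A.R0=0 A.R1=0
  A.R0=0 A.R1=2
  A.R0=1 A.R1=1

missing: A.R0=0 A.R1=1

outcome vector order: (A.R0,A.R1)
TSO (4): 0/0, 0/1, 0/2, 1/1
TSO∖claimed = {0/1}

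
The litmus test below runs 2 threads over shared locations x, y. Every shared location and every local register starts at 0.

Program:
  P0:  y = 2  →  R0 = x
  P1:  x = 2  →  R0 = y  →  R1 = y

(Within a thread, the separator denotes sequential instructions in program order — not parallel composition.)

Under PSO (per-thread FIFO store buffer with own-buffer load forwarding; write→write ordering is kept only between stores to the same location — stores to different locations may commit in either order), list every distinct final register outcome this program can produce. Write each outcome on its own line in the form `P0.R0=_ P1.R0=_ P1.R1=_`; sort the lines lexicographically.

outcome vector order: (P0.R0,P1.R0,P1.R1)
|PSO outcomes| = 6

P0.R0=0 P1.R0=0 P1.R1=0
P0.R0=0 P1.R0=0 P1.R1=2
P0.R0=0 P1.R0=2 P1.R1=2
P0.R0=2 P1.R0=0 P1.R1=0
P0.R0=2 P1.R0=0 P1.R1=2
P0.R0=2 P1.R0=2 P1.R1=2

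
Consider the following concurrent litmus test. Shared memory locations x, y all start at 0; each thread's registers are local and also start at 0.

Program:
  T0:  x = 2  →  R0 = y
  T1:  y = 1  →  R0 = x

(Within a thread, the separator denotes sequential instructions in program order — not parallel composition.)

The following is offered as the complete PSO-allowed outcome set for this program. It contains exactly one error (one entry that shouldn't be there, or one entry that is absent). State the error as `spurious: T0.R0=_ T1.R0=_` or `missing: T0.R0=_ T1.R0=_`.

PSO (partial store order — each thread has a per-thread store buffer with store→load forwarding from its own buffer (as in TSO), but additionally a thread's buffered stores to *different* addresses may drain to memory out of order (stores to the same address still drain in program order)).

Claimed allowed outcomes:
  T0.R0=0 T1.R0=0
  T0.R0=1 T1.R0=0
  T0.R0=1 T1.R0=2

outcome vector order: (T0.R0,T1.R0)
under PSO → <0 0>, <0 2>, <1 0>, <1 2>
PSO∖claimed = {<0 2>}

missing: T0.R0=0 T1.R0=2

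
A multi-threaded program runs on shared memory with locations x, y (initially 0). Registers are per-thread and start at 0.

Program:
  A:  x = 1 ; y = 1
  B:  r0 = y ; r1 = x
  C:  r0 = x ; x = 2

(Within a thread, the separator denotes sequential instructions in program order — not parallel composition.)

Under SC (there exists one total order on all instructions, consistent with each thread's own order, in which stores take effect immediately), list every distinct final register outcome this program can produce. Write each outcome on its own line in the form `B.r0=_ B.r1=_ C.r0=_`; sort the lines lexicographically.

outcome vector order: (B.r0,B.r1,C.r0)
|SC outcomes| = 10

B.r0=0 B.r1=0 C.r0=0
B.r0=0 B.r1=0 C.r0=1
B.r0=0 B.r1=1 C.r0=0
B.r0=0 B.r1=1 C.r0=1
B.r0=0 B.r1=2 C.r0=0
B.r0=0 B.r1=2 C.r0=1
B.r0=1 B.r1=1 C.r0=0
B.r0=1 B.r1=1 C.r0=1
B.r0=1 B.r1=2 C.r0=0
B.r0=1 B.r1=2 C.r0=1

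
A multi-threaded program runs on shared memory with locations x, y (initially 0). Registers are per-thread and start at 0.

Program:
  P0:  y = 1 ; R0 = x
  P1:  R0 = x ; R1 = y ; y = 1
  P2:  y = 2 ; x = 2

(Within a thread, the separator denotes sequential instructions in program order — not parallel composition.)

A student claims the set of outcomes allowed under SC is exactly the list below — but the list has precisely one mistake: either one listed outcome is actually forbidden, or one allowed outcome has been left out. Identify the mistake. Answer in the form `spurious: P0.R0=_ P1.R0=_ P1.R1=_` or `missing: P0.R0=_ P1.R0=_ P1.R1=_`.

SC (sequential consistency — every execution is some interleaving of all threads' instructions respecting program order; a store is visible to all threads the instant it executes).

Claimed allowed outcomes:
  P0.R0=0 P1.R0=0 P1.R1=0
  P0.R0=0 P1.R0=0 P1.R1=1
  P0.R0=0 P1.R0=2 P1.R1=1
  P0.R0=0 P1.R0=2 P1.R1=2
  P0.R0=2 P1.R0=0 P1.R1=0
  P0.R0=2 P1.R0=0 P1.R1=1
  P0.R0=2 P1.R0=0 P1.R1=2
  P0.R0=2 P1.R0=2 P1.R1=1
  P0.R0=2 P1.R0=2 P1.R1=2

outcome vector order: (P0.R0,P1.R0,P1.R1)
SC (10): 000; 001; 002; 021; 022; 200; 201; 202; 221; 222
SC∖claimed = {002}

missing: P0.R0=0 P1.R0=0 P1.R1=2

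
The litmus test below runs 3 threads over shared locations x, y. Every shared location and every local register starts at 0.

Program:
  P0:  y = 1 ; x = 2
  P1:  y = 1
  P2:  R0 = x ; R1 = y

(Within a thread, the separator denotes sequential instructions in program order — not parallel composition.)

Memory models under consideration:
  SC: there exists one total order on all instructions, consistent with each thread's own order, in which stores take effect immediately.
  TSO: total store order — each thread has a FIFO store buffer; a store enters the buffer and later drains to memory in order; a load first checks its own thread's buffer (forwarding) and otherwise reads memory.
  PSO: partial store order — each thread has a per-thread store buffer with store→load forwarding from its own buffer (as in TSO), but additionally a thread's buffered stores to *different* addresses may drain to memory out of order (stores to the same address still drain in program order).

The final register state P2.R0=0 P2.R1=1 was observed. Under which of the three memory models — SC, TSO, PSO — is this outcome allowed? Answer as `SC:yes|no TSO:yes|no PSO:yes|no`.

SC:yes TSO:yes PSO:yes

outcome vector order: (P2.R0,P2.R1)
under SC → <0 0>; <0 1>; <2 1>
under TSO → <0 0>; <0 1>; <2 1>
under PSO → <0 0>; <0 1>; <2 0>; <2 1>
target <0 1> ∈ {SC,TSO,PSO}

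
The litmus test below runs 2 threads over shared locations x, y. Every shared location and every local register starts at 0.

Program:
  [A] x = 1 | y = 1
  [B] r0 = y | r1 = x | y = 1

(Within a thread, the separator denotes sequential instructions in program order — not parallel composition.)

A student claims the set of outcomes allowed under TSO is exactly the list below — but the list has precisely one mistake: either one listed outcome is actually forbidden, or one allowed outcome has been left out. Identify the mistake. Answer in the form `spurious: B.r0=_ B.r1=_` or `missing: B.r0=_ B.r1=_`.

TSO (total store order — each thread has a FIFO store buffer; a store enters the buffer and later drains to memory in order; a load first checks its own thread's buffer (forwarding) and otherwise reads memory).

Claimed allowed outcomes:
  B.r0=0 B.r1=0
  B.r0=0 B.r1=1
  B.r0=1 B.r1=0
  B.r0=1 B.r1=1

spurious: B.r0=1 B.r1=0

outcome vector order: (B.r0,B.r1)
TSO (3): 00 01 11
claimed∖TSO = {10}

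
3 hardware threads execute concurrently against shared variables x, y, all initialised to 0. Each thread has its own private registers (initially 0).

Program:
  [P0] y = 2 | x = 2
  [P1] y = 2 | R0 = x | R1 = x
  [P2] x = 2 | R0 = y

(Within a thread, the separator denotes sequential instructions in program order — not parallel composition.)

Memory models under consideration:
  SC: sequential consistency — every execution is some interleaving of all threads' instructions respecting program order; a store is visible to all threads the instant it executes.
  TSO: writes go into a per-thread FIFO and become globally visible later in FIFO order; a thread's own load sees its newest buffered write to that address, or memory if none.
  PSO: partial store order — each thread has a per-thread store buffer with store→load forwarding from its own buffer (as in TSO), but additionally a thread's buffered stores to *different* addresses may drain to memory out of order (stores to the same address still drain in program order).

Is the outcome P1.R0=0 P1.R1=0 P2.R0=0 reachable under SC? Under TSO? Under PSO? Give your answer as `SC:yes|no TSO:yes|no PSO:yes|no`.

SC:no TSO:yes PSO:yes

outcome vector order: (P1.R0,P1.R1,P2.R0)
SC: 4 outcomes — {(0,0,2); (0,2,2); (2,2,0); (2,2,2)}
TSO: 6 outcomes — {(0,0,0); (0,0,2); (0,2,0); (0,2,2); (2,2,0); (2,2,2)}
PSO: 6 outcomes — {(0,0,0); (0,0,2); (0,2,0); (0,2,2); (2,2,0); (2,2,2)}
target (0,0,0) ∈ {TSO,PSO}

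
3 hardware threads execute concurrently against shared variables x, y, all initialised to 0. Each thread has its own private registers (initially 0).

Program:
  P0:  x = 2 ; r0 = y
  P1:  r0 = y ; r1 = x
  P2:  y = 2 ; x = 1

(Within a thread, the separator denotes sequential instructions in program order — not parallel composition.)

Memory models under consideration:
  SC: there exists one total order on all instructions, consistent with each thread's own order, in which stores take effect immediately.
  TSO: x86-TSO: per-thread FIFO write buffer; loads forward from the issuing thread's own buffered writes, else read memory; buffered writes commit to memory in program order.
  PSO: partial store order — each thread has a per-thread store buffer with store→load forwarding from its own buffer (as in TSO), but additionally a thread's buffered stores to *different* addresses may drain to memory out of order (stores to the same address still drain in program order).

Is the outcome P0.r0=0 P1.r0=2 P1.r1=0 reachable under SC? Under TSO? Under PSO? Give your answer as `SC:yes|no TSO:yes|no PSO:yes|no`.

SC:no TSO:yes PSO:yes

outcome vector order: (P0.r0,P1.r0,P1.r1)
under SC → (0,0,0); (0,0,1); (0,0,2); (0,2,1); (0,2,2); (2,0,0); (2,0,1); (2,0,2); (2,2,0); (2,2,1); (2,2,2)
under TSO → (0,0,0); (0,0,1); (0,0,2); (0,2,0); (0,2,1); (0,2,2); (2,0,0); (2,0,1); (2,0,2); (2,2,0); (2,2,1); (2,2,2)
under PSO → (0,0,0); (0,0,1); (0,0,2); (0,2,0); (0,2,1); (0,2,2); (2,0,0); (2,0,1); (2,0,2); (2,2,0); (2,2,1); (2,2,2)
target (0,2,0) ∈ {TSO,PSO}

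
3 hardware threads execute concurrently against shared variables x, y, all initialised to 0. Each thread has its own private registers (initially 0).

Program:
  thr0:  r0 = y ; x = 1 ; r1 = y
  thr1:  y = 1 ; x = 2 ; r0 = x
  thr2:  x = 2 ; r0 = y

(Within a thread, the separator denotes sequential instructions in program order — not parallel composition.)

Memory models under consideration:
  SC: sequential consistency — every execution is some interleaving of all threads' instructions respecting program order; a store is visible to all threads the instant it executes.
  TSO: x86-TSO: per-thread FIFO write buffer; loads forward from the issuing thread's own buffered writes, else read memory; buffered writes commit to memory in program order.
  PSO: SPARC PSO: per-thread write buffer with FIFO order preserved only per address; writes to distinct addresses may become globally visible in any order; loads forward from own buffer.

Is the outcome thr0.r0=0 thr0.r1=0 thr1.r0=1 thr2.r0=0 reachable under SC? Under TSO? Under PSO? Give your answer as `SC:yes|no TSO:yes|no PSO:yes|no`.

SC:no TSO:yes PSO:yes

outcome vector order: (thr0.r0,thr0.r1,thr1.r0,thr2.r0)
SC (10): <0 0 2 0>, <0 0 2 1>, <0 1 1 0>, <0 1 1 1>, <0 1 2 0>, <0 1 2 1>, <1 1 1 0>, <1 1 1 1>, <1 1 2 0>, <1 1 2 1>
TSO (12): <0 0 1 0>, <0 0 1 1>, <0 0 2 0>, <0 0 2 1>, <0 1 1 0>, <0 1 1 1>, <0 1 2 0>, <0 1 2 1>, <1 1 1 0>, <1 1 1 1>, <1 1 2 0>, <1 1 2 1>
PSO (12): <0 0 1 0>, <0 0 1 1>, <0 0 2 0>, <0 0 2 1>, <0 1 1 0>, <0 1 1 1>, <0 1 2 0>, <0 1 2 1>, <1 1 1 0>, <1 1 1 1>, <1 1 2 0>, <1 1 2 1>
target <0 0 1 0> ∈ {TSO,PSO}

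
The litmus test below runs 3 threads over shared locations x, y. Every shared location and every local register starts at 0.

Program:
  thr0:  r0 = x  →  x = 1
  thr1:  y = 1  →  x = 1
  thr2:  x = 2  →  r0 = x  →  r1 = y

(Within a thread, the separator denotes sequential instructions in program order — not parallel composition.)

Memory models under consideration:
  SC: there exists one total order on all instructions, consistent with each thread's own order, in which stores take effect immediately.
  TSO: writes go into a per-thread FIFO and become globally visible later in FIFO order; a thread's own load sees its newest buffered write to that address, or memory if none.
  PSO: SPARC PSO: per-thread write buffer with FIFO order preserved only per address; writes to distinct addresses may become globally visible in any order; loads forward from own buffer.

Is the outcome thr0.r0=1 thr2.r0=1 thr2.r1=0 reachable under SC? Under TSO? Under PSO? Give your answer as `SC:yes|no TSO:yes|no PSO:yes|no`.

outcome vector order: (thr0.r0,thr2.r0,thr2.r1)
SC (11): (0,1,0), (0,1,1), (0,2,0), (0,2,1), (1,1,1), (1,2,0), (1,2,1), (2,1,0), (2,1,1), (2,2,0), (2,2,1)
TSO (11): (0,1,0), (0,1,1), (0,2,0), (0,2,1), (1,1,1), (1,2,0), (1,2,1), (2,1,0), (2,1,1), (2,2,0), (2,2,1)
PSO (12): (0,1,0), (0,1,1), (0,2,0), (0,2,1), (1,1,0), (1,1,1), (1,2,0), (1,2,1), (2,1,0), (2,1,1), (2,2,0), (2,2,1)
target (1,1,0) ∈ {PSO}

SC:no TSO:no PSO:yes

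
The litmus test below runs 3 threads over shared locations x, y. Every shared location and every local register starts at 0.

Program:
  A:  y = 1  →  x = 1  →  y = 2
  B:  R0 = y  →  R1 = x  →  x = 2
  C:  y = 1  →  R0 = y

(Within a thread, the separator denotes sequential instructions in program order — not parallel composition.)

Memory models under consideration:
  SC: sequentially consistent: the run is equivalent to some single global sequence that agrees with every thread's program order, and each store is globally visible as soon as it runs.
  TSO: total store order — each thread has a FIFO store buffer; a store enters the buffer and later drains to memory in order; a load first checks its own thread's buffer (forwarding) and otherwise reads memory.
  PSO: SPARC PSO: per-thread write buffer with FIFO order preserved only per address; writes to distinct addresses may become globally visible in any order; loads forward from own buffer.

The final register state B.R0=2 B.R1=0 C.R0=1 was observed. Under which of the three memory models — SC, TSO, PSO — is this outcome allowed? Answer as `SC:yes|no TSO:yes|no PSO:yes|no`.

outcome vector order: (B.R0,B.R1,C.R0)
[SC] allowed = {0/0/1 0/0/2 0/1/1 0/1/2 1/0/1 1/0/2 1/1/1 1/1/2 2/1/1 2/1/2}
[TSO] allowed = {0/0/1 0/0/2 0/1/1 0/1/2 1/0/1 1/0/2 1/1/1 1/1/2 2/1/1 2/1/2}
[PSO] allowed = {0/0/1 0/0/2 0/1/1 0/1/2 1/0/1 1/0/2 1/1/1 1/1/2 2/0/1 2/0/2 2/1/1 2/1/2}
target 2/0/1 ∈ {PSO}

SC:no TSO:no PSO:yes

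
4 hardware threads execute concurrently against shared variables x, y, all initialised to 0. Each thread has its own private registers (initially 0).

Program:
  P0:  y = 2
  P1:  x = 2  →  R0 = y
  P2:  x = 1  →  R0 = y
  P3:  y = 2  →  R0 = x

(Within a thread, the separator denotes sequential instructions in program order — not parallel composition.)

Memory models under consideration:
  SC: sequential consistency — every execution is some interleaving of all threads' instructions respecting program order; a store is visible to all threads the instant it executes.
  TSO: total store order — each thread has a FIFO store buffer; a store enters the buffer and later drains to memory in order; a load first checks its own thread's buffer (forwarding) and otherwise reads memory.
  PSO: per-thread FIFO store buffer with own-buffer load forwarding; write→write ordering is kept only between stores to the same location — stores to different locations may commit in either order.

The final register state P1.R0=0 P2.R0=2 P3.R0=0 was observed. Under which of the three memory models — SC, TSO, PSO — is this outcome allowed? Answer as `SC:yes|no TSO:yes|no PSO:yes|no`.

SC:no TSO:yes PSO:yes

outcome vector order: (P1.R0,P2.R0,P3.R0)
SC (9): 0/0/1, 0/0/2, 0/2/1, 0/2/2, 2/0/1, 2/0/2, 2/2/0, 2/2/1, 2/2/2
TSO (12): 0/0/0, 0/0/1, 0/0/2, 0/2/0, 0/2/1, 0/2/2, 2/0/0, 2/0/1, 2/0/2, 2/2/0, 2/2/1, 2/2/2
PSO (12): 0/0/0, 0/0/1, 0/0/2, 0/2/0, 0/2/1, 0/2/2, 2/0/0, 2/0/1, 2/0/2, 2/2/0, 2/2/1, 2/2/2
target 0/2/0 ∈ {TSO,PSO}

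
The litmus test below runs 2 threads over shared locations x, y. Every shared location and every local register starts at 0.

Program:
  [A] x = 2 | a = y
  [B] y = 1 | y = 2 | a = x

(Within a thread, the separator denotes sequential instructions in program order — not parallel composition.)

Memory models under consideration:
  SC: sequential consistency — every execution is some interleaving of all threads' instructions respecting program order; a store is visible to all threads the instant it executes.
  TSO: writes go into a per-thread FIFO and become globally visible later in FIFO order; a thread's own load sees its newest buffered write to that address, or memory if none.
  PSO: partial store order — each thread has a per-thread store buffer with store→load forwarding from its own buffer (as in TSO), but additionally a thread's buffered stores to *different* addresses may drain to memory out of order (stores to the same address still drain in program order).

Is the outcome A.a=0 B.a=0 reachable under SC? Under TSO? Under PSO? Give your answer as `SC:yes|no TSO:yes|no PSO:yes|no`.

outcome vector order: (A.a,B.a)
[SC] allowed = {<0 2>; <1 2>; <2 0>; <2 2>}
[TSO] allowed = {<0 0>; <0 2>; <1 0>; <1 2>; <2 0>; <2 2>}
[PSO] allowed = {<0 0>; <0 2>; <1 0>; <1 2>; <2 0>; <2 2>}
target <0 0> ∈ {TSO,PSO}

SC:no TSO:yes PSO:yes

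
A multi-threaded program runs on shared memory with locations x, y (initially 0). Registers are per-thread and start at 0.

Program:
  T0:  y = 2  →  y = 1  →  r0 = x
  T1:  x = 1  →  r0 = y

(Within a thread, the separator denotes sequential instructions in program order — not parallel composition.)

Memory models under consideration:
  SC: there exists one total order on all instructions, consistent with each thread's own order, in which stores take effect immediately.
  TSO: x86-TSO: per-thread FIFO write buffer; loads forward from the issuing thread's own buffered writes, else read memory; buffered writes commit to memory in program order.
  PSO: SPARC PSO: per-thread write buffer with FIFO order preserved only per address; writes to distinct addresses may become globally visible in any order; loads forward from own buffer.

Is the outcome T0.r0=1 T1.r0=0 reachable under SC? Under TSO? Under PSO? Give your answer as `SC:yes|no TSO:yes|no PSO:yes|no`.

SC:yes TSO:yes PSO:yes

outcome vector order: (T0.r0,T1.r0)
under SC → 0/1 1/0 1/1 1/2
under TSO → 0/0 0/1 0/2 1/0 1/1 1/2
under PSO → 0/0 0/1 0/2 1/0 1/1 1/2
target 1/0 ∈ {SC,TSO,PSO}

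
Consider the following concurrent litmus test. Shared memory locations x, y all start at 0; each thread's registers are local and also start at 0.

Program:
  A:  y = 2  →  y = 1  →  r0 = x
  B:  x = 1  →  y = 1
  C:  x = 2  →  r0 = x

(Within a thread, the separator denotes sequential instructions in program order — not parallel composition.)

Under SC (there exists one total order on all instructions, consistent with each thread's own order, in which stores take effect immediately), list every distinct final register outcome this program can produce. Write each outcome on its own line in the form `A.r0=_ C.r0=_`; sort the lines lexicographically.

A.r0=0 C.r0=1
A.r0=0 C.r0=2
A.r0=1 C.r0=1
A.r0=1 C.r0=2
A.r0=2 C.r0=1
A.r0=2 C.r0=2

outcome vector order: (A.r0,C.r0)
|SC outcomes| = 6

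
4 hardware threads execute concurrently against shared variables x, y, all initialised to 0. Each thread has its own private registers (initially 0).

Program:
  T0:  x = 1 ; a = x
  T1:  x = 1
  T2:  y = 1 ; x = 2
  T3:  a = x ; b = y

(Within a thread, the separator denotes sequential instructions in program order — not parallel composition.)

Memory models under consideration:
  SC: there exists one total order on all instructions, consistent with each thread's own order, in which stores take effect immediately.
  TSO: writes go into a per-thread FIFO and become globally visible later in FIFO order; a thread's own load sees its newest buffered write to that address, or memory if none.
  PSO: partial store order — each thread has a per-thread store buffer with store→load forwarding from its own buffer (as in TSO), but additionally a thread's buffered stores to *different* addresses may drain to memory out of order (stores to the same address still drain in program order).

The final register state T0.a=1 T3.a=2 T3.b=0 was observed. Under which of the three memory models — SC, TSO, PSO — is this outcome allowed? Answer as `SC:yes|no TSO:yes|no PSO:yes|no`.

outcome vector order: (T0.a,T3.a,T3.b)
[SC] allowed = {100 101 110 111 121 200 201 210 211 221}
[TSO] allowed = {100 101 110 111 121 200 201 210 211 221}
[PSO] allowed = {100 101 110 111 120 121 200 201 210 211 220 221}
target 120 ∈ {PSO}

SC:no TSO:no PSO:yes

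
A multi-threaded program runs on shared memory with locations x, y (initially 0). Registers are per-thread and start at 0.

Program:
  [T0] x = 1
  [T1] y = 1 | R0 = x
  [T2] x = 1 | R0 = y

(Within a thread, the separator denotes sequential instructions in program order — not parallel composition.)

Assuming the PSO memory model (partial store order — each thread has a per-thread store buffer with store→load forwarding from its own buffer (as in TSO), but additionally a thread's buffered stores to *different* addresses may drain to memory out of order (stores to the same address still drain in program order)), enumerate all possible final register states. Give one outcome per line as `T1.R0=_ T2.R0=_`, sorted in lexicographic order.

T1.R0=0 T2.R0=0
T1.R0=0 T2.R0=1
T1.R0=1 T2.R0=0
T1.R0=1 T2.R0=1

outcome vector order: (T1.R0,T2.R0)
|PSO outcomes| = 4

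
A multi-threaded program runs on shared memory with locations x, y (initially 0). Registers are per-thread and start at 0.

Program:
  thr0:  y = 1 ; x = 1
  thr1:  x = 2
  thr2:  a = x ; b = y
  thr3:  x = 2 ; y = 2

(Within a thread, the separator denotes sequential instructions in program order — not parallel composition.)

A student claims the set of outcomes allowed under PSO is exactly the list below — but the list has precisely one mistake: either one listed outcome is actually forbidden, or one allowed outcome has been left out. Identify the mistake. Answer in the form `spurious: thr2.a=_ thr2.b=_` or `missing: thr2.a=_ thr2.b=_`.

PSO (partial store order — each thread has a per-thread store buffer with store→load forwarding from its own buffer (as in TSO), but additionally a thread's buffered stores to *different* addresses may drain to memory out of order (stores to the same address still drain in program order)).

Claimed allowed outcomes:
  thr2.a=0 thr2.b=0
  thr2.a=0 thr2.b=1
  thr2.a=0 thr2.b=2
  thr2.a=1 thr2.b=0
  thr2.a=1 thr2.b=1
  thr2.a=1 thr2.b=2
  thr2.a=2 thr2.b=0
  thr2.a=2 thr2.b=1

missing: thr2.a=2 thr2.b=2

outcome vector order: (thr2.a,thr2.b)
PSO: 9 outcomes — {<0 0>; <0 1>; <0 2>; <1 0>; <1 1>; <1 2>; <2 0>; <2 1>; <2 2>}
PSO∖claimed = {<2 2>}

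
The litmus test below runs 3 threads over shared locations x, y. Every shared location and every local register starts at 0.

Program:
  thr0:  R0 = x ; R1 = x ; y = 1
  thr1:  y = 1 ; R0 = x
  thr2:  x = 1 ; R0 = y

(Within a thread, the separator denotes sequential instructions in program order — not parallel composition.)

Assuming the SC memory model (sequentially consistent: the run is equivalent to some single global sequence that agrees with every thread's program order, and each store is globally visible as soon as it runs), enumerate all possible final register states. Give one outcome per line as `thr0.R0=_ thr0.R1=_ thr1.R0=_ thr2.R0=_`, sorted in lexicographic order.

thr0.R0=0 thr0.R1=0 thr1.R0=0 thr2.R0=1
thr0.R0=0 thr0.R1=0 thr1.R0=1 thr2.R0=0
thr0.R0=0 thr0.R1=0 thr1.R0=1 thr2.R0=1
thr0.R0=0 thr0.R1=1 thr1.R0=0 thr2.R0=1
thr0.R0=0 thr0.R1=1 thr1.R0=1 thr2.R0=0
thr0.R0=0 thr0.R1=1 thr1.R0=1 thr2.R0=1
thr0.R0=1 thr0.R1=1 thr1.R0=0 thr2.R0=1
thr0.R0=1 thr0.R1=1 thr1.R0=1 thr2.R0=0
thr0.R0=1 thr0.R1=1 thr1.R0=1 thr2.R0=1

outcome vector order: (thr0.R0,thr0.R1,thr1.R0,thr2.R0)
|SC outcomes| = 9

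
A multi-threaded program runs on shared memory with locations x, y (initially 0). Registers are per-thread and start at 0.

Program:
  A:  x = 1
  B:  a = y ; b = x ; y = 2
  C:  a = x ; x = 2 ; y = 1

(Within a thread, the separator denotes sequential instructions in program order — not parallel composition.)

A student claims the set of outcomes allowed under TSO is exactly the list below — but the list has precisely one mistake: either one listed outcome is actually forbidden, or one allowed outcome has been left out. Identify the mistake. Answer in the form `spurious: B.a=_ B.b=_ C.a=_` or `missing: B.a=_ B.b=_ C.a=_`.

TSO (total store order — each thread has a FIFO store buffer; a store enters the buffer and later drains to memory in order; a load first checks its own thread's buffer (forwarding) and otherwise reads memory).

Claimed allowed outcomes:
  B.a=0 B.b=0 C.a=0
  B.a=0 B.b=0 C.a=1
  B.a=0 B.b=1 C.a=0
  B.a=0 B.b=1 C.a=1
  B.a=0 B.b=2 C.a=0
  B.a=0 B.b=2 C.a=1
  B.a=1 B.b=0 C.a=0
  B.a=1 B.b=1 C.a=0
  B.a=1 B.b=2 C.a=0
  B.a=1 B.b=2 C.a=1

outcome vector order: (B.a,B.b,C.a)
TSO (9): 0/0/0 0/0/1 0/1/0 0/1/1 0/2/0 0/2/1 1/1/0 1/2/0 1/2/1
claimed∖TSO = {1/0/0}

spurious: B.a=1 B.b=0 C.a=0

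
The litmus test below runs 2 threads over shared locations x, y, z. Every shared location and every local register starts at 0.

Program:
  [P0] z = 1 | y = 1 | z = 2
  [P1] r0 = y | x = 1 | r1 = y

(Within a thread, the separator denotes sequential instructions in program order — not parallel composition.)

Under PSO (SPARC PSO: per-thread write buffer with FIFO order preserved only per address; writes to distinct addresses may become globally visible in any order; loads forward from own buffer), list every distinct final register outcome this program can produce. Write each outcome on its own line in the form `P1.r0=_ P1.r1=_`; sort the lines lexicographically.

outcome vector order: (P1.r0,P1.r1)
|PSO outcomes| = 3

P1.r0=0 P1.r1=0
P1.r0=0 P1.r1=1
P1.r0=1 P1.r1=1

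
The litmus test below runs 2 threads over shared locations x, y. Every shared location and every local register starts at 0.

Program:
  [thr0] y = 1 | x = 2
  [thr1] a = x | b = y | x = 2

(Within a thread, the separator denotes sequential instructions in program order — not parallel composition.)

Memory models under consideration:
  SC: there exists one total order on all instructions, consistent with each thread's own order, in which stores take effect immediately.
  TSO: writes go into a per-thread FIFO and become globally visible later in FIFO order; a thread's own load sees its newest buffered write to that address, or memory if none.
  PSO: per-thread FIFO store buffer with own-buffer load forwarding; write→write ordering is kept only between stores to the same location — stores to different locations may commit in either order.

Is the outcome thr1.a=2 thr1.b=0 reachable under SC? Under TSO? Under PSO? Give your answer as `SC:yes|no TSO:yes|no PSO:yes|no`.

outcome vector order: (thr1.a,thr1.b)
SC (3): 0/0; 0/1; 2/1
TSO (3): 0/0; 0/1; 2/1
PSO (4): 0/0; 0/1; 2/0; 2/1
target 2/0 ∈ {PSO}

SC:no TSO:no PSO:yes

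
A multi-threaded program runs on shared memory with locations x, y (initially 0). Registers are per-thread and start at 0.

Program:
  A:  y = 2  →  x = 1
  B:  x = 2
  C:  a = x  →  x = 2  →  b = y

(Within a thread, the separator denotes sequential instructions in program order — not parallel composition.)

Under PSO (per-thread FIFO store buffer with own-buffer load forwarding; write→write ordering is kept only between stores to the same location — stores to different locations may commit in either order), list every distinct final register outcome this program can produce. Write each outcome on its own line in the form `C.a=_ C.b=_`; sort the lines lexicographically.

C.a=0 C.b=0
C.a=0 C.b=2
C.a=1 C.b=0
C.a=1 C.b=2
C.a=2 C.b=0
C.a=2 C.b=2

outcome vector order: (C.a,C.b)
|PSO outcomes| = 6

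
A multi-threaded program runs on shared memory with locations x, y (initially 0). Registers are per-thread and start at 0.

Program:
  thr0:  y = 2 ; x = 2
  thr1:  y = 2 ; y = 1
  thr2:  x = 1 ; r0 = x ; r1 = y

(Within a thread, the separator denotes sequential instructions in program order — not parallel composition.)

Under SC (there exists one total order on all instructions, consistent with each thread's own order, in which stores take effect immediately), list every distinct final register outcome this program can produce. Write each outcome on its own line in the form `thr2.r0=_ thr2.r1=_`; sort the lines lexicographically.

thr2.r0=1 thr2.r1=0
thr2.r0=1 thr2.r1=1
thr2.r0=1 thr2.r1=2
thr2.r0=2 thr2.r1=1
thr2.r0=2 thr2.r1=2

outcome vector order: (thr2.r0,thr2.r1)
|SC outcomes| = 5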